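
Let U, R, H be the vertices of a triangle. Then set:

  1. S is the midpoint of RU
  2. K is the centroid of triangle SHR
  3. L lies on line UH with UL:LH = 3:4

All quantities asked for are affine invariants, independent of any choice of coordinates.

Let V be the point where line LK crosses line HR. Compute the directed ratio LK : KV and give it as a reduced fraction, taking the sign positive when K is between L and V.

Work in coordinates with U = (0, 0), R = (1, 0), H = (0, 1).
1. S is the midpoint of RU ⇒ S = (1/2, 0)
2. K is the centroid of triangle SHR ⇒ K = (1/2, 1/3)
3. L lies on line UH with UL:LH = 3:4 ⇒ L = (0, 3/7)
line LK meets HR at V = (12/17, 5/17)
K = L + t·(V−L) with t = 17/24, so LK:KV = 17/24:7/24

LK:KV = 17/7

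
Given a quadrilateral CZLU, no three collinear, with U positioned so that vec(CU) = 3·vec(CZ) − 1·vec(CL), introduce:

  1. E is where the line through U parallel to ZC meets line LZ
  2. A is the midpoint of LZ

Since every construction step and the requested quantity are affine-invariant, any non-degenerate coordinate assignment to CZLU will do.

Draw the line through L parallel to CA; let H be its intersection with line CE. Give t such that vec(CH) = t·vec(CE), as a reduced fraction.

Choose coordinates C = (0, 0), Z = (1, 0), L = (0, 1), U = (3, -1).
1. E is where the line through U parallel to ZC meets line LZ ⇒ E = (2, -1)
2. A is the midpoint of LZ ⇒ A = (1/2, 1/2)
through L parallel to CA: direction (1/2, 1/2); meets CE at H = (-2/3, 1/3)
H = C + t·(E−C) with t = -1/3

t = -1/3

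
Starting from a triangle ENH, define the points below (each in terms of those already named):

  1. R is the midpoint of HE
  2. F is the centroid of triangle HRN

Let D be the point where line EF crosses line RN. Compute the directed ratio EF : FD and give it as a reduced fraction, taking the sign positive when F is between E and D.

Choose coordinates E = (0, 0), N = (1, 0), H = (0, 1).
1. R is the midpoint of HE ⇒ R = (0, 1/2)
2. F is the centroid of triangle HRN ⇒ F = (1/3, 1/2)
line EF meets RN at D = (1/4, 3/8)
F = E + t·(D−E) with t = 4/3, so EF:FD = 4/3:-1/3

EF:FD = -4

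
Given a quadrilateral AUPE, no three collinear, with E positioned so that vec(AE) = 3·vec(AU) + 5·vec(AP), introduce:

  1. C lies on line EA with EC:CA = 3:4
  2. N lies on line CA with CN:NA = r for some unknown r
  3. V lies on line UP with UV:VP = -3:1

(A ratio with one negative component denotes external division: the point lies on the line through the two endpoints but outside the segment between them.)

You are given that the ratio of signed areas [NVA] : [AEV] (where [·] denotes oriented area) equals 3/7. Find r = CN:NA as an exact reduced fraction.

r = 1/3

Choose coordinates A = (0, 0), U = (1, 0), P = (0, 1), E = (3, 5).
1. C lies on line EA with EC:CA = 3:4 ⇒ C = (12/7, 20/7)
2. With CN:NA = r, write λ = r/(r+1) so N = C + λ·(A−C); N is affine-linear in λ
3. V lies on line UP with UV:VP = -3:1 ⇒ V = (-1/2, 3/2)
Every point depending on N is an affine combination of N and λ-independent points, so each such coordinate is linear in λ; the λ² term in each signed area is a multiple of (A−C)×(A−C) = 0, so 2·[NVA] and 2·[AEV] are each linear in λ. Evaluating at λ=0 and λ=1:
  2·[NVA] = -4·λ + 4,   2·[AEV] = 7
So [NVA]:[AEV] = (-4·λ + 4) / (7). Setting this equal to 3/7:
  -4·λ + 4 = 3/7·(7)  ⇒  λ = 1/4
Then r = λ/(1−λ) = (1/4)/(3/4) = 1/3. Check: with r = 1/3, N = (9/7, 15/7) and [NVA]:[AEV] = 3/7 as required.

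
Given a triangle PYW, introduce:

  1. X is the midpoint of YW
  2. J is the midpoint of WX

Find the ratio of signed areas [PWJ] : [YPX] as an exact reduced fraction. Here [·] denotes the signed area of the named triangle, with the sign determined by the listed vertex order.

Assign P = (0, 0), Y = (1, 0), W = (0, 1) — the answer is frame-independent, so this choice is without loss of generality.
1. X is the midpoint of YW ⇒ X = (1/2, 1/2)
2. J is the midpoint of WX ⇒ J = (1/4, 3/4)
2·[PWJ] = -1/4, 2·[YPX] = -1/2
[PWJ]:[YPX] = -1/4:-1/2 = 1/2

[PWJ]:[YPX] = 1/2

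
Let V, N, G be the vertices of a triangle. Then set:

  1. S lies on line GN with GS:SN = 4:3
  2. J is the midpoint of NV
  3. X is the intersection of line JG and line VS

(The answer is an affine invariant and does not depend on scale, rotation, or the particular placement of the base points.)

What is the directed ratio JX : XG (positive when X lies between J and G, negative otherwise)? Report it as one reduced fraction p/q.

JX:XG = 3/8

Work in coordinates with V = (0, 0), N = (1, 0), G = (0, 1).
1. S lies on line GN with GS:SN = 4:3 ⇒ S = (4/7, 3/7)
2. J is the midpoint of NV ⇒ J = (1/2, 0)
3. X is the intersection of line JG and line VS ⇒ X = (4/11, 3/11)
X = J + t·(G−J) with t = 3/11, so JX:XG = t:(1−t) = 3/11:8/11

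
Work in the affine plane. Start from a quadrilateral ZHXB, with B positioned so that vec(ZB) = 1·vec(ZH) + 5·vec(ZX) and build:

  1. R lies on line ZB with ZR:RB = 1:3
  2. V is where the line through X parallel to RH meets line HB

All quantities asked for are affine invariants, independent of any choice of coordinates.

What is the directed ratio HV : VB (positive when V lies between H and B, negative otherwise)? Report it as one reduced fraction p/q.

Work in coordinates with Z = (0, 0), H = (1, 0), X = (0, 1), B = (1, 5).
1. R lies on line ZB with ZR:RB = 1:3 ⇒ R = (1/4, 5/4)
2. V is where the line through X parallel to RH meets line HB ⇒ V = (1, -2/3)
V = H + t·(B−H) with t = -2/15, so HV:VB = t:(1−t) = -2/15:17/15

HV:VB = -2/17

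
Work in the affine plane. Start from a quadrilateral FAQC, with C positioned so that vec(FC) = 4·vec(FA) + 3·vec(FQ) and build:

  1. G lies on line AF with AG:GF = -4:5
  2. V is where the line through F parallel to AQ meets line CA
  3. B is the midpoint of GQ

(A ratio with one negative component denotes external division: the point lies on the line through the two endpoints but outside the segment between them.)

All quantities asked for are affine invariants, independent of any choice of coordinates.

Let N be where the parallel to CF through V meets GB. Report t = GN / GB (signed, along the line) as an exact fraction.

Choose coordinates F = (0, 0), A = (1, 0), Q = (0, 1), C = (4, 3).
1. G lies on line AF with AG:GF = -4:5 ⇒ G = (5, 0)
2. V is where the line through F parallel to AQ meets line CA ⇒ V = (1/2, -1/2)
3. B is the midpoint of GQ ⇒ B = (5/2, 1/2)
through V parallel to CF: direction (-4, -3); meets GB at N = (75/38, 23/38)
N = G + t·(B−G) with t = 23/19

t = 23/19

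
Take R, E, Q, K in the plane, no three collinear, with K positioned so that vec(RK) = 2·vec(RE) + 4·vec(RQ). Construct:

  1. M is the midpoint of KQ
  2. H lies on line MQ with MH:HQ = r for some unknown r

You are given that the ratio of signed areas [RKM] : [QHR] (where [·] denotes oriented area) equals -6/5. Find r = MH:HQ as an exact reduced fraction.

r = 1/5

Work in coordinates with R = (0, 0), E = (1, 0), Q = (0, 1), K = (2, 4).
1. M is the midpoint of KQ ⇒ M = (1, 5/2)
2. With MH:HQ = r, write λ = r/(r+1) so H = M + λ·(Q−M); H is affine-linear in λ
Every point depending on H is an affine combination of H and λ-independent points, so each such coordinate is linear in λ; the λ² term in each signed area is a multiple of (Q−M)×(Q−M) = 0, so 2·[RKM] and 2·[QHR] are each linear in λ. Evaluating at λ=0 and λ=1:
  2·[RKM] = 1,   2·[QHR] = λ − 1
So [RKM]:[QHR] = (1) / (λ − 1). Setting this equal to -6/5:
  1 = -6/5·(λ − 1)  ⇒  λ = 1/6
Then r = λ/(1−λ) = (1/6)/(5/6) = 1/5. Check: with r = 1/5, H = (5/6, 9/4) and [RKM]:[QHR] = -6/5 as required.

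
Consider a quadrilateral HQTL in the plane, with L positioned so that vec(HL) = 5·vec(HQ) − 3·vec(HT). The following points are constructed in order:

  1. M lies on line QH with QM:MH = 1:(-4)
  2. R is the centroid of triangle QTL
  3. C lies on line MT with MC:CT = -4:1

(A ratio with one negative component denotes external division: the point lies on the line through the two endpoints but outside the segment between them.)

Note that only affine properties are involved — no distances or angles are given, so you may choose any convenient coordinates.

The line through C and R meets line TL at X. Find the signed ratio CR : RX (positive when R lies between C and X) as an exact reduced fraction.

CR:RX = -2/3

Work in coordinates with H = (0, 0), Q = (1, 0), T = (0, 1), L = (5, -3).
1. M lies on line QH with QM:MH = 1:(-4) ⇒ M = (4/3, 0)
2. R is the centroid of triangle QTL ⇒ R = (2, -2/3)
3. C lies on line MT with MC:CT = -4:1 ⇒ C = (-4/9, 4/3)
line CR meets TL at X = (-5/3, 7/3)
R = C + t·(X−C) with t = -2, so CR:RX = -2:3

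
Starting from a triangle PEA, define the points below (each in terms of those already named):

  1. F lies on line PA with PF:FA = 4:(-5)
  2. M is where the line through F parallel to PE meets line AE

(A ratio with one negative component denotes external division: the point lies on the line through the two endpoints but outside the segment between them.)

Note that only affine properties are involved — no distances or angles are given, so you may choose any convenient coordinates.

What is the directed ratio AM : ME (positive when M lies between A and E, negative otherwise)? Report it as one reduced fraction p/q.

Work in coordinates with P = (0, 0), E = (1, 0), A = (0, 1).
1. F lies on line PA with PF:FA = 4:(-5) ⇒ F = (0, -4)
2. M is where the line through F parallel to PE meets line AE ⇒ M = (5, -4)
M = A + t·(E−A) with t = 5, so AM:ME = t:(1−t) = 5:-4

AM:ME = -5/4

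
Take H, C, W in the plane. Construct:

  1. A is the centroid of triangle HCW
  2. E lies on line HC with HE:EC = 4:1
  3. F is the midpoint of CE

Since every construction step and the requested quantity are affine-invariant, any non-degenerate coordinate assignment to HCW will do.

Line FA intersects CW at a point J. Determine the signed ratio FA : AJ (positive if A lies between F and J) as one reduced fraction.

Assign H = (0, 0), C = (1, 0), W = (0, 1) — the answer is frame-independent, so this choice is without loss of generality.
1. A is the centroid of triangle HCW ⇒ A = (1/3, 1/3)
2. E lies on line HC with HE:EC = 4:1 ⇒ E = (4/5, 0)
3. F is the midpoint of CE ⇒ F = (9/10, 0)
line FA meets CW at J = (8/7, -1/7)
A = F + t·(J−F) with t = -7/3, so FA:AJ = -7/3:10/3

FA:AJ = -7/10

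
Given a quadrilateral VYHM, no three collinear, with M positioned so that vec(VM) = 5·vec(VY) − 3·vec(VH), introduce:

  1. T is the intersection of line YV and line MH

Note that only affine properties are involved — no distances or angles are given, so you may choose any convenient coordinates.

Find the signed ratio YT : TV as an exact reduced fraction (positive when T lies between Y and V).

Set V = (0, 0), Y = (1, 0), H = (0, 1), M = (5, -3); any affine frame gives the same invariant.
1. T is the intersection of line YV and line MH ⇒ T = (5/4, 0)
T = Y + t·(V−Y) with t = -1/4, so YT:TV = t:(1−t) = -1/4:5/4

YT:TV = -1/5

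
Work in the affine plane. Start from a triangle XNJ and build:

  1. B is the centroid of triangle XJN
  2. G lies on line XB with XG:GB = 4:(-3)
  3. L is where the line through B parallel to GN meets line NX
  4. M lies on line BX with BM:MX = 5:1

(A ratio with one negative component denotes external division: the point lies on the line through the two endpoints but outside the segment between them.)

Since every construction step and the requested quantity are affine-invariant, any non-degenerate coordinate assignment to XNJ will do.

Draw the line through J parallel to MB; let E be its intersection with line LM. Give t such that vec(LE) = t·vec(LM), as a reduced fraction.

Work in coordinates with X = (0, 0), N = (1, 0), J = (0, 1).
1. B is the centroid of triangle XJN ⇒ B = (1/3, 1/3)
2. G lies on line XB with XG:GB = 4:(-3) ⇒ G = (4/3, 4/3)
3. L is where the line through B parallel to GN meets line NX ⇒ L = (1/4, 0)
4. M lies on line BX with BM:MX = 5:1 ⇒ M = (1/18, 1/18)
through J parallel to MB: direction (5/18, 5/18); meets LM at E = (-13/18, 5/18)
E = L + t·(M−L) with t = 5

t = 5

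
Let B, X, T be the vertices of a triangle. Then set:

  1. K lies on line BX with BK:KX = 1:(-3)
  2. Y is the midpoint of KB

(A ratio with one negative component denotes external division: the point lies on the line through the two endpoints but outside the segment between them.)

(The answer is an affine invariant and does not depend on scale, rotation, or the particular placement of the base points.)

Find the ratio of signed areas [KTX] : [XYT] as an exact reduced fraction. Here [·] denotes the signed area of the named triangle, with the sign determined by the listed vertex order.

[KTX]:[XYT] = 6/5

Assign B = (0, 0), X = (1, 0), T = (0, 1) — the answer is frame-independent, so this choice is without loss of generality.
1. K lies on line BX with BK:KX = 1:(-3) ⇒ K = (-1/2, 0)
2. Y is the midpoint of KB ⇒ Y = (-1/4, 0)
2·[KTX] = -3/2, 2·[XYT] = -5/4
[KTX]:[XYT] = -3/2:-5/4 = 6/5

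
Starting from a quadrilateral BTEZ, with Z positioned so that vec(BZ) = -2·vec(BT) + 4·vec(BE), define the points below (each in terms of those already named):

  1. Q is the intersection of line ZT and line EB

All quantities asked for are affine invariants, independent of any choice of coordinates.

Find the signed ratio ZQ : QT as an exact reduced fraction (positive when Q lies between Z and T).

ZQ:QT = 2

Choose coordinates B = (0, 0), T = (1, 0), E = (0, 1), Z = (-2, 4).
1. Q is the intersection of line ZT and line EB ⇒ Q = (0, 4/3)
Q = Z + t·(T−Z) with t = 2/3, so ZQ:QT = t:(1−t) = 2/3:1/3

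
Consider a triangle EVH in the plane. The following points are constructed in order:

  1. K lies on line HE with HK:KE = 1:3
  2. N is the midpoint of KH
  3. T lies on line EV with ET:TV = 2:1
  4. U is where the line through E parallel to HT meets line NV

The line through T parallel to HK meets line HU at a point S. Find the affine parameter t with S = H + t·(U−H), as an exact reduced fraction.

Choose coordinates E = (0, 0), V = (1, 0), H = (0, 1).
1. K lies on line HE with HK:KE = 1:3 ⇒ K = (0, 3/4)
2. N is the midpoint of KH ⇒ N = (0, 7/8)
3. T lies on line EV with ET:TV = 2:1 ⇒ T = (2/3, 0)
4. U is where the line through E parallel to HT meets line NV ⇒ U = (-7/5, 21/10)
through T parallel to HK: direction (0, -1/4); meets HU at S = (2/3, 10/21)
S = H + t·(U−H) with t = -10/21

t = -10/21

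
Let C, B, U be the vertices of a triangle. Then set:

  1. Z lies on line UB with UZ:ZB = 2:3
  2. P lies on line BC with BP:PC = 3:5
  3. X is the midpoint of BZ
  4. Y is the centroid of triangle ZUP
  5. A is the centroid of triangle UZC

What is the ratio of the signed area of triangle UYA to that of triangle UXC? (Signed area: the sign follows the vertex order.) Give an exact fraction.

Work in coordinates with C = (0, 0), B = (1, 0), U = (0, 1).
1. Z lies on line UB with UZ:ZB = 2:3 ⇒ Z = (2/5, 3/5)
2. P lies on line BC with BP:PC = 3:5 ⇒ P = (5/8, 0)
3. X is the midpoint of BZ ⇒ X = (7/10, 3/10)
4. Y is the centroid of triangle ZUP ⇒ Y = (41/120, 8/15)
5. A is the centroid of triangle UZC ⇒ A = (2/15, 8/15)
2·[UYA] = -7/72, 2·[UXC] = -7/10
[UYA]:[UXC] = -7/72:-7/10 = 5/36

[UYA]:[UXC] = 5/36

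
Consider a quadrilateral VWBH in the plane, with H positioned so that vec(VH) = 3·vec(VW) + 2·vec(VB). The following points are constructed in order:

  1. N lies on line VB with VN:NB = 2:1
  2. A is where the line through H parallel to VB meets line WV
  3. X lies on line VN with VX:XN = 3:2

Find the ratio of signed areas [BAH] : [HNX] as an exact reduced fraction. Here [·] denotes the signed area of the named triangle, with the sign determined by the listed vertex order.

[BAH]:[HNX] = 15/2

Assign V = (0, 0), W = (1, 0), B = (0, 1), H = (3, 2) — the answer is frame-independent, so this choice is without loss of generality.
1. N lies on line VB with VN:NB = 2:1 ⇒ N = (0, 2/3)
2. A is where the line through H parallel to VB meets line WV ⇒ A = (3, 0)
3. X lies on line VN with VX:XN = 3:2 ⇒ X = (0, 2/5)
2·[BAH] = 6, 2·[HNX] = 4/5
[BAH]:[HNX] = 6:4/5 = 15/2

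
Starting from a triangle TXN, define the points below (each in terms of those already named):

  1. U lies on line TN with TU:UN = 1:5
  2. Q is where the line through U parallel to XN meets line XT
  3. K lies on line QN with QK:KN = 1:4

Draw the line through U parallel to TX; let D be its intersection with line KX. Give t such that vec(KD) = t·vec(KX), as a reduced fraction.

Work in coordinates with T = (0, 0), X = (1, 0), N = (0, 1).
1. U lies on line TN with TU:UN = 1:5 ⇒ U = (0, 1/6)
2. Q is where the line through U parallel to XN meets line XT ⇒ Q = (1/6, 0)
3. K lies on line QN with QK:KN = 1:4 ⇒ K = (2/15, 1/5)
through U parallel to TX: direction (1, 0); meets KX at D = (5/18, 1/6)
D = K + t·(X−K) with t = 1/6

t = 1/6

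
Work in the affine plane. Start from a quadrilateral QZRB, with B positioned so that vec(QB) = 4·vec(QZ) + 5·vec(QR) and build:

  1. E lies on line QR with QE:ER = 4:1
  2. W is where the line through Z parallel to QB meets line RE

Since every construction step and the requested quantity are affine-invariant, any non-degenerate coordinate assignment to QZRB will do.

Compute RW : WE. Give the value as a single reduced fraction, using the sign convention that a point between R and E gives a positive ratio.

RW:WE = -45/41

Set Q = (0, 0), Z = (1, 0), R = (0, 1), B = (4, 5); any affine frame gives the same invariant.
1. E lies on line QR with QE:ER = 4:1 ⇒ E = (0, 4/5)
2. W is where the line through Z parallel to QB meets line RE ⇒ W = (0, -5/4)
W = R + t·(E−R) with t = 45/4, so RW:WE = t:(1−t) = 45/4:-41/4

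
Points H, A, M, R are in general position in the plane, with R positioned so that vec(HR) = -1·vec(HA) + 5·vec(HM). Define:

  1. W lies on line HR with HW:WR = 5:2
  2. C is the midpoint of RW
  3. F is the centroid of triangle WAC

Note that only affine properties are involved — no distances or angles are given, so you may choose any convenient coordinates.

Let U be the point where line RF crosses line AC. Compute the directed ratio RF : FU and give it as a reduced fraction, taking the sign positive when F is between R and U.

RF:FU = -4

Choose coordinates H = (0, 0), A = (1, 0), M = (0, 1), R = (-1, 5).
1. W lies on line HR with HW:WR = 5:2 ⇒ W = (-5/7, 25/7)
2. C is the midpoint of RW ⇒ C = (-6/7, 30/7)
3. F is the centroid of triangle WAC ⇒ F = (-4/21, 55/21)
line RF meets AC at U = (-11/28, 45/14)
F = R + t·(U−R) with t = 4/3, so RF:FU = 4/3:-1/3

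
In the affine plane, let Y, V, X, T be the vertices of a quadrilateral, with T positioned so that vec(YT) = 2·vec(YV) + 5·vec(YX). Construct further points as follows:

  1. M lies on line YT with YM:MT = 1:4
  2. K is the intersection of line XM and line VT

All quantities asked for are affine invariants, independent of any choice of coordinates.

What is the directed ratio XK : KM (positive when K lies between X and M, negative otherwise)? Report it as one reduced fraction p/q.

Assign Y = (0, 0), V = (1, 0), X = (0, 1), T = (2, 5) — the answer is frame-independent, so this choice is without loss of generality.
1. M lies on line YT with YM:MT = 1:4 ⇒ M = (2/5, 1)
2. K is the intersection of line XM and line VT ⇒ K = (6/5, 1)
K = X + t·(M−X) with t = 3, so XK:KM = t:(1−t) = 3:-2

XK:KM = -3/2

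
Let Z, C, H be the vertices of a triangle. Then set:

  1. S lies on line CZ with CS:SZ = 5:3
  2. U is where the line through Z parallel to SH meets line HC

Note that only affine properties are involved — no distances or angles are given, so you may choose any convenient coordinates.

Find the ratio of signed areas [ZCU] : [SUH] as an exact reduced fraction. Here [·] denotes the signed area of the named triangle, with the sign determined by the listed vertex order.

Set Z = (0, 0), C = (1, 0), H = (0, 1); any affine frame gives the same invariant.
1. S lies on line CZ with CS:SZ = 5:3 ⇒ S = (3/8, 0)
2. U is where the line through Z parallel to SH meets line HC ⇒ U = (-3/5, 8/5)
2·[ZCU] = 8/5, 2·[SUH] = -3/8
[ZCU]:[SUH] = 8/5:-3/8 = -64/15

[ZCU]:[SUH] = -64/15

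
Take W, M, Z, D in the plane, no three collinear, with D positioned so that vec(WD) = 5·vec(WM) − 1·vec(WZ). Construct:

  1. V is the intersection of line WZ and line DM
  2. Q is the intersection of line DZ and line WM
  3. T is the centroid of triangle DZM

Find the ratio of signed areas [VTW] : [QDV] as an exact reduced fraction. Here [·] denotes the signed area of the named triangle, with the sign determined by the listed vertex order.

[VTW]:[QDV] = 4/15

Work in coordinates with W = (0, 0), M = (1, 0), Z = (0, 1), D = (5, -1).
1. V is the intersection of line WZ and line DM ⇒ V = (0, 1/4)
2. Q is the intersection of line DZ and line WM ⇒ Q = (5/2, 0)
3. T is the centroid of triangle DZM ⇒ T = (2, 0)
2·[VTW] = -1/2, 2·[QDV] = -15/8
[VTW]:[QDV] = -1/2:-15/8 = 4/15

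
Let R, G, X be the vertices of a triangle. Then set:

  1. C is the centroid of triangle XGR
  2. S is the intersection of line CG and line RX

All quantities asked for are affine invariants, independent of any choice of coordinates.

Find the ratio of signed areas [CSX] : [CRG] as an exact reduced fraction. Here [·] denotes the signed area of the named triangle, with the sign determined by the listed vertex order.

Set R = (0, 0), G = (1, 0), X = (0, 1); any affine frame gives the same invariant.
1. C is the centroid of triangle XGR ⇒ C = (1/3, 1/3)
2. S is the intersection of line CG and line RX ⇒ S = (0, 1/2)
2·[CSX] = -1/6, 2·[CRG] = 1/3
[CSX]:[CRG] = -1/6:1/3 = -1/2

[CSX]:[CRG] = -1/2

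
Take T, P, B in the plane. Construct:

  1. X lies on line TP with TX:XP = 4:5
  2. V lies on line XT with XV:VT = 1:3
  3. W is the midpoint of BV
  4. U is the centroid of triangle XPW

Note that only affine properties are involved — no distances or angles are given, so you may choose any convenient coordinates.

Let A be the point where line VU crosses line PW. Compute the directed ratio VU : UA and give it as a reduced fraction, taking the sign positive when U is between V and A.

VU:UA = 13/5

Assign T = (0, 0), P = (1, 0), B = (0, 1) — the answer is frame-independent, so this choice is without loss of generality.
1. X lies on line TP with TX:XP = 4:5 ⇒ X = (4/9, 0)
2. V lies on line XT with XV:VT = 1:3 ⇒ V = (1/3, 0)
3. W is the midpoint of BV ⇒ W = (1/6, 1/2)
4. U is the centroid of triangle XPW ⇒ U = (29/54, 1/6)
line VU meets PW at A = (8/13, 3/13)
U = V + t·(A−V) with t = 13/18, so VU:UA = 13/18:5/18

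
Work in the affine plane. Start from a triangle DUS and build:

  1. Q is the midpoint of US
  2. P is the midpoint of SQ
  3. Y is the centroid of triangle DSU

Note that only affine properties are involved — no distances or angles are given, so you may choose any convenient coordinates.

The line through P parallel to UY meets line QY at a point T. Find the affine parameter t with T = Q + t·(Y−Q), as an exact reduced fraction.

t = -1/2

Work in coordinates with D = (0, 0), U = (1, 0), S = (0, 1).
1. Q is the midpoint of US ⇒ Q = (1/2, 1/2)
2. P is the midpoint of SQ ⇒ P = (1/4, 3/4)
3. Y is the centroid of triangle DSU ⇒ Y = (1/3, 1/3)
through P parallel to UY: direction (-2/3, 1/3); meets QY at T = (7/12, 7/12)
T = Q + t·(Y−Q) with t = -1/2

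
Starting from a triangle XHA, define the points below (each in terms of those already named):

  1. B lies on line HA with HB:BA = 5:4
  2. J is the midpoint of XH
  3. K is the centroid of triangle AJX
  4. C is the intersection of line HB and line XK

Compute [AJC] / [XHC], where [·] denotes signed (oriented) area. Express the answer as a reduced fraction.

Work in coordinates with X = (0, 0), H = (1, 0), A = (0, 1).
1. B lies on line HA with HB:BA = 5:4 ⇒ B = (4/9, 5/9)
2. J is the midpoint of XH ⇒ J = (1/2, 0)
3. K is the centroid of triangle AJX ⇒ K = (1/6, 1/3)
4. C is the intersection of line HB and line XK ⇒ C = (1/3, 2/3)
2·[AJC] = 1/6, 2·[XHC] = 2/3
[AJC]:[XHC] = 1/6:2/3 = 1/4

[AJC]:[XHC] = 1/4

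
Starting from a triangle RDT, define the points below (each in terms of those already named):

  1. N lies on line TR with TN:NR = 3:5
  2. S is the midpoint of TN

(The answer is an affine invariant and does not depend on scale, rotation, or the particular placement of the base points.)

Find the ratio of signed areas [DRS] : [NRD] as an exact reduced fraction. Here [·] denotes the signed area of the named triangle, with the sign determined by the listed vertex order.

[DRS]:[NRD] = -13/10

Work in coordinates with R = (0, 0), D = (1, 0), T = (0, 1).
1. N lies on line TR with TN:NR = 3:5 ⇒ N = (0, 5/8)
2. S is the midpoint of TN ⇒ S = (0, 13/16)
2·[DRS] = -13/16, 2·[NRD] = 5/8
[DRS]:[NRD] = -13/16:5/8 = -13/10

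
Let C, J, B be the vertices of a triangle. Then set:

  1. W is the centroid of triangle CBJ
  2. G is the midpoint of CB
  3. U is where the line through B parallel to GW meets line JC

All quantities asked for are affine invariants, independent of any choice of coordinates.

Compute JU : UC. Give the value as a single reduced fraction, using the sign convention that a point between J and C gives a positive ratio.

Work in coordinates with C = (0, 0), J = (1, 0), B = (0, 1).
1. W is the centroid of triangle CBJ ⇒ W = (1/3, 1/3)
2. G is the midpoint of CB ⇒ G = (0, 1/2)
3. U is where the line through B parallel to GW meets line JC ⇒ U = (2, 0)
U = J + t·(C−J) with t = -1, so JU:UC = t:(1−t) = -1:2

JU:UC = -1/2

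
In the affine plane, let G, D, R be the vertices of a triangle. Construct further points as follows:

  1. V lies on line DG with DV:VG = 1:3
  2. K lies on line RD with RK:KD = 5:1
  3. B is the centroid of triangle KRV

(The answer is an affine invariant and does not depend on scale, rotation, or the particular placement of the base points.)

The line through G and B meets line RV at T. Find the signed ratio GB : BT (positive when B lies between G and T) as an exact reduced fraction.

GB:BT = -59/5

Assign G = (0, 0), D = (1, 0), R = (0, 1) — the answer is frame-independent, so this choice is without loss of generality.
1. V lies on line DG with DV:VG = 1:3 ⇒ V = (3/4, 0)
2. K lies on line RD with RK:KD = 5:1 ⇒ K = (5/6, 1/6)
3. B is the centroid of triangle KRV ⇒ B = (19/36, 7/18)
line GB meets RV at T = (57/118, 21/59)
B = G + t·(T−G) with t = 59/54, so GB:BT = 59/54:-5/54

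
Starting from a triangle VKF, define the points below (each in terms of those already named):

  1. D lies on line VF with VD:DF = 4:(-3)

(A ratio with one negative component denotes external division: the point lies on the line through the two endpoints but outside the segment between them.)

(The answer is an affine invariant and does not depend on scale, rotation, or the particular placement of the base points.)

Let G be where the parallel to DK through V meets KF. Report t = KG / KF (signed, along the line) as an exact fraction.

Assign V = (0, 0), K = (1, 0), F = (0, 1) — the answer is frame-independent, so this choice is without loss of generality.
1. D lies on line VF with VD:DF = 4:(-3) ⇒ D = (0, 4)
through V parallel to DK: direction (1, -4); meets KF at G = (-1/3, 4/3)
G = K + t·(F−K) with t = 4/3

t = 4/3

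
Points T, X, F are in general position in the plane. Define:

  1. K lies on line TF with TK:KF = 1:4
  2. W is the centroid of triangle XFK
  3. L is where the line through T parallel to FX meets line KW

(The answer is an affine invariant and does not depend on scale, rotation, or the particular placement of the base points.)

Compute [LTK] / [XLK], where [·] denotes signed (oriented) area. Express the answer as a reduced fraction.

Assign T = (0, 0), X = (1, 0), F = (0, 1) — the answer is frame-independent, so this choice is without loss of generality.
1. K lies on line TF with TK:KF = 1:4 ⇒ K = (0, 1/5)
2. W is the centroid of triangle XFK ⇒ W = (1/3, 2/5)
3. L is where the line through T parallel to FX meets line KW ⇒ L = (-1/8, 1/8)
2·[LTK] = 1/40, 2·[XLK] = -1/10
[LTK]:[XLK] = 1/40:-1/10 = -1/4

[LTK]:[XLK] = -1/4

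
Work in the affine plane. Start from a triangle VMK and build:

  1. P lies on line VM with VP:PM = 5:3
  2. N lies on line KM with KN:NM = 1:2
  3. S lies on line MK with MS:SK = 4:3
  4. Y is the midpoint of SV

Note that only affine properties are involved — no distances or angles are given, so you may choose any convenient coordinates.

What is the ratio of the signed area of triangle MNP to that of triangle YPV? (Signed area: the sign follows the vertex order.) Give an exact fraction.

[MNP]:[YPV] = -7/5

Choose coordinates V = (0, 0), M = (1, 0), K = (0, 1).
1. P lies on line VM with VP:PM = 5:3 ⇒ P = (5/8, 0)
2. N lies on line KM with KN:NM = 1:2 ⇒ N = (1/3, 2/3)
3. S lies on line MK with MS:SK = 4:3 ⇒ S = (3/7, 4/7)
4. Y is the midpoint of SV ⇒ Y = (3/14, 2/7)
2·[MNP] = 1/4, 2·[YPV] = -5/28
[MNP]:[YPV] = 1/4:-5/28 = -7/5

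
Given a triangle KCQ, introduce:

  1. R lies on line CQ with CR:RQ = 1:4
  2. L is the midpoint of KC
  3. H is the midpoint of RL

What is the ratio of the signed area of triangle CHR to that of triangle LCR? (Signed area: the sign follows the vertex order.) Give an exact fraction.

Set K = (0, 0), C = (1, 0), Q = (0, 1); any affine frame gives the same invariant.
1. R lies on line CQ with CR:RQ = 1:4 ⇒ R = (4/5, 1/5)
2. L is the midpoint of KC ⇒ L = (1/2, 0)
3. H is the midpoint of RL ⇒ H = (13/20, 1/10)
2·[CHR] = -1/20, 2·[LCR] = 1/10
[CHR]:[LCR] = -1/20:1/10 = -1/2

[CHR]:[LCR] = -1/2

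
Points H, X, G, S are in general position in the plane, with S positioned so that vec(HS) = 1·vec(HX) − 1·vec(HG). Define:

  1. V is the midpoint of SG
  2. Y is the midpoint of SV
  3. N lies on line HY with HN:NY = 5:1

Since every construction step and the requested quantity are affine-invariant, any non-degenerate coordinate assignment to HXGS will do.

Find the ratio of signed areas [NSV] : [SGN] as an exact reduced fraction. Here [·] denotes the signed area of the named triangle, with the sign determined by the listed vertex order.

Assign H = (0, 0), X = (1, 0), G = (0, 1), S = (1, -1) — the answer is frame-independent, so this choice is without loss of generality.
1. V is the midpoint of SG ⇒ V = (1/2, 0)
2. Y is the midpoint of SV ⇒ Y = (3/4, -1/2)
3. N lies on line HY with HN:NY = 5:1 ⇒ N = (5/8, -5/12)
2·[NSV] = 1/12, 2·[SGN] = 1/6
[NSV]:[SGN] = 1/12:1/6 = 1/2

[NSV]:[SGN] = 1/2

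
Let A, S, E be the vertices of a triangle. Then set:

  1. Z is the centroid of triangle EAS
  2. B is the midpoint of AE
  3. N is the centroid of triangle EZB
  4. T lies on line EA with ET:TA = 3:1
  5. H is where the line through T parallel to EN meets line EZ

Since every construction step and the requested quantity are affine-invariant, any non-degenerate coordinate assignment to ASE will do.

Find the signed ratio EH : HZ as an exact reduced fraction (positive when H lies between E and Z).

EH:HZ = -3/5

Work in coordinates with A = (0, 0), S = (1, 0), E = (0, 1).
1. Z is the centroid of triangle EAS ⇒ Z = (1/3, 1/3)
2. B is the midpoint of AE ⇒ B = (0, 1/2)
3. N is the centroid of triangle EZB ⇒ N = (1/9, 11/18)
4. T lies on line EA with ET:TA = 3:1 ⇒ T = (0, 1/4)
5. H is where the line through T parallel to EN meets line EZ ⇒ H = (-1/2, 2)
H = E + t·(Z−E) with t = -3/2, so EH:HZ = t:(1−t) = -3/2:5/2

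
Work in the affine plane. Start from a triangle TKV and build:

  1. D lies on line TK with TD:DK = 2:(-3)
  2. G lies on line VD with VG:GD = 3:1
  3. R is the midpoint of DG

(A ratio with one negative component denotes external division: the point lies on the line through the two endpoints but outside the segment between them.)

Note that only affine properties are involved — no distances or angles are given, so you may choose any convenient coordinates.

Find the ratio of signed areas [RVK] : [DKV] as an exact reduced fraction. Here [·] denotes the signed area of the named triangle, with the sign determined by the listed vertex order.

Assign T = (0, 0), K = (1, 0), V = (0, 1) — the answer is frame-independent, so this choice is without loss of generality.
1. D lies on line TK with TD:DK = 2:(-3) ⇒ D = (-2, 0)
2. G lies on line VD with VG:GD = 3:1 ⇒ G = (-3/2, 1/4)
3. R is the midpoint of DG ⇒ R = (-7/4, 1/8)
2·[RVK] = -21/8, 2·[DKV] = 3
[RVK]:[DKV] = -21/8:3 = -7/8

[RVK]:[DKV] = -7/8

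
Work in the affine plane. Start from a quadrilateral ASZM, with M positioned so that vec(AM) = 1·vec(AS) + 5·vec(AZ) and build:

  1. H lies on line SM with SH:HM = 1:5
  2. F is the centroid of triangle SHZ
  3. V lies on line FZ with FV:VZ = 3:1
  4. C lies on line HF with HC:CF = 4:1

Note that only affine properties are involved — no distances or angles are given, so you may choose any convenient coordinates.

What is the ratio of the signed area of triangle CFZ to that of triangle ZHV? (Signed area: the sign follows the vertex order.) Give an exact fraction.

[CFZ]:[ZHV] = 4/5

Choose coordinates A = (0, 0), S = (1, 0), Z = (0, 1), M = (1, 5).
1. H lies on line SM with SH:HM = 1:5 ⇒ H = (1, 5/6)
2. F is the centroid of triangle SHZ ⇒ F = (2/3, 11/18)
3. V lies on line FZ with FV:VZ = 3:1 ⇒ V = (1/6, 65/72)
4. C lies on line HF with HC:CF = 4:1 ⇒ C = (11/15, 59/90)
2·[CFZ] = -1/18, 2·[ZHV] = -5/72
[CFZ]:[ZHV] = -1/18:-5/72 = 4/5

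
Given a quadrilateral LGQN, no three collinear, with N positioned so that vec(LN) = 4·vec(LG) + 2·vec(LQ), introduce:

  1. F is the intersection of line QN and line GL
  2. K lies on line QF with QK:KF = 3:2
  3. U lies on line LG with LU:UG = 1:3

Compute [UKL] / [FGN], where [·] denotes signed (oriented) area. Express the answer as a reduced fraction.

Choose coordinates L = (0, 0), G = (1, 0), Q = (0, 1), N = (4, 2).
1. F is the intersection of line QN and line GL ⇒ F = (-4, 0)
2. K lies on line QF with QK:KF = 3:2 ⇒ K = (-12/5, 2/5)
3. U lies on line LG with LU:UG = 1:3 ⇒ U = (1/4, 0)
2·[UKL] = 1/10, 2·[FGN] = 10
[UKL]:[FGN] = 1/10:10 = 1/100

[UKL]:[FGN] = 1/100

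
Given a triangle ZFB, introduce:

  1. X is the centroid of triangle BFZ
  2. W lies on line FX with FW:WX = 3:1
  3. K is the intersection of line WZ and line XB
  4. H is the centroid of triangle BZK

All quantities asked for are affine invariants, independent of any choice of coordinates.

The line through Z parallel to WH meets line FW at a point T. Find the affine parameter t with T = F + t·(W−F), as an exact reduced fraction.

Assign Z = (0, 0), F = (1, 0), B = (0, 1) — the answer is frame-independent, so this choice is without loss of generality.
1. X is the centroid of triangle BFZ ⇒ X = (1/3, 1/3)
2. W lies on line FX with FW:WX = 3:1 ⇒ W = (1/2, 1/4)
3. K is the intersection of line WZ and line XB ⇒ K = (2/5, 1/5)
4. H is the centroid of triangle BZK ⇒ H = (2/15, 2/5)
through Z parallel to WH: direction (-11/30, 3/20); meets FW at T = (11/2, -9/4)
T = F + t·(W−F) with t = -9

t = -9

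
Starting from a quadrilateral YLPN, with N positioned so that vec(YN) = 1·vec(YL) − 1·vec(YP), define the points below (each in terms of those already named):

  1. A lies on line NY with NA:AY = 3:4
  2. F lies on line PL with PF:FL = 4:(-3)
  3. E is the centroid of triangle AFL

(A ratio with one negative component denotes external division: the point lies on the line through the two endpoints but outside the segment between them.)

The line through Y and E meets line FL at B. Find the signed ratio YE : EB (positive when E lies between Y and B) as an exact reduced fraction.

YE:EB = 2

Choose coordinates Y = (0, 0), L = (1, 0), P = (0, 1), N = (1, -1).
1. A lies on line NY with NA:AY = 3:4 ⇒ A = (4/7, -4/7)
2. F lies on line PL with PF:FL = 4:(-3) ⇒ F = (4, -3)
3. E is the centroid of triangle AFL ⇒ E = (13/7, -25/21)
line YE meets FL at B = (39/14, -25/14)
E = Y + t·(B−Y) with t = 2/3, so YE:EB = 2/3:1/3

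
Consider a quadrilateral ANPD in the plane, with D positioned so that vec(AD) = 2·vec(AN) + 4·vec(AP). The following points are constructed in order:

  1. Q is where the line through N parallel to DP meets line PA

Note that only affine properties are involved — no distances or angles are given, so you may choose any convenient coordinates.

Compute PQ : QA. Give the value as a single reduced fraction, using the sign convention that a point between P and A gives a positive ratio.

Set A = (0, 0), N = (1, 0), P = (0, 1), D = (2, 4); any affine frame gives the same invariant.
1. Q is where the line through N parallel to DP meets line PA ⇒ Q = (0, -3/2)
Q = P + t·(A−P) with t = 5/2, so PQ:QA = t:(1−t) = 5/2:-3/2

PQ:QA = -5/3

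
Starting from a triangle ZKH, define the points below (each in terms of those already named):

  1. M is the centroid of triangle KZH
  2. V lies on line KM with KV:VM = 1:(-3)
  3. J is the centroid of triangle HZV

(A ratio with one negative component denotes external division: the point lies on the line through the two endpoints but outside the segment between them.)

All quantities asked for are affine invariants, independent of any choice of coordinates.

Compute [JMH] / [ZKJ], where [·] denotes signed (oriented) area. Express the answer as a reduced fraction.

Assign Z = (0, 0), K = (1, 0), H = (0, 1) — the answer is frame-independent, so this choice is without loss of generality.
1. M is the centroid of triangle KZH ⇒ M = (1/3, 1/3)
2. V lies on line KM with KV:VM = 1:(-3) ⇒ V = (4/3, -1/6)
3. J is the centroid of triangle HZV ⇒ J = (4/9, 5/18)
2·[JMH] = -1/18, 2·[ZKJ] = 5/18
[JMH]:[ZKJ] = -1/18:5/18 = -1/5

[JMH]:[ZKJ] = -1/5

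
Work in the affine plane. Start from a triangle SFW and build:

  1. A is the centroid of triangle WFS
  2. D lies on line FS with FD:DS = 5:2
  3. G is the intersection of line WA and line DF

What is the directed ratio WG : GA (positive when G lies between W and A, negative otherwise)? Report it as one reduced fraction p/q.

WG:GA = -3

Choose coordinates S = (0, 0), F = (1, 0), W = (0, 1).
1. A is the centroid of triangle WFS ⇒ A = (1/3, 1/3)
2. D lies on line FS with FD:DS = 5:2 ⇒ D = (2/7, 0)
3. G is the intersection of line WA and line DF ⇒ G = (1/2, 0)
G = W + t·(A−W) with t = 3/2, so WG:GA = t:(1−t) = 3/2:-1/2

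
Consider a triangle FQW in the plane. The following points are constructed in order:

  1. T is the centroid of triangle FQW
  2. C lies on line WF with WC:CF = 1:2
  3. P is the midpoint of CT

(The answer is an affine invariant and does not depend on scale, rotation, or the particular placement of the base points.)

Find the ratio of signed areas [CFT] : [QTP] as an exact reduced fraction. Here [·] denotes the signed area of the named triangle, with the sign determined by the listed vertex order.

[CFT]:[QTP] = -4

Set F = (0, 0), Q = (1, 0), W = (0, 1); any affine frame gives the same invariant.
1. T is the centroid of triangle FQW ⇒ T = (1/3, 1/3)
2. C lies on line WF with WC:CF = 1:2 ⇒ C = (0, 2/3)
3. P is the midpoint of CT ⇒ P = (1/6, 1/2)
2·[CFT] = 2/9, 2·[QTP] = -1/18
[CFT]:[QTP] = 2/9:-1/18 = -4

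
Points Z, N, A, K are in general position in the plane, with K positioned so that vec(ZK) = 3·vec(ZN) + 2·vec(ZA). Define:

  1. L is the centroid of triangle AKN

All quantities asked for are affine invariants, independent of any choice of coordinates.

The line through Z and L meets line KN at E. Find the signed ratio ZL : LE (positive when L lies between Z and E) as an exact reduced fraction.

Assign Z = (0, 0), N = (1, 0), A = (0, 1), K = (3, 2) — the answer is frame-independent, so this choice is without loss of generality.
1. L is the centroid of triangle AKN ⇒ L = (4/3, 1)
line ZL meets KN at E = (4, 3)
L = Z + t·(E−Z) with t = 1/3, so ZL:LE = 1/3:2/3

ZL:LE = 1/2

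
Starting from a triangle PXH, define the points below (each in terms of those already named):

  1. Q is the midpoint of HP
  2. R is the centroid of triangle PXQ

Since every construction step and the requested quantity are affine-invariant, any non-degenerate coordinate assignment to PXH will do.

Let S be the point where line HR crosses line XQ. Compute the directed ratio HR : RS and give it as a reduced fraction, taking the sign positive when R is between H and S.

Work in coordinates with P = (0, 0), X = (1, 0), H = (0, 1).
1. Q is the midpoint of HP ⇒ Q = (0, 1/2)
2. R is the centroid of triangle PXQ ⇒ R = (1/3, 1/6)
line HR meets XQ at S = (1/4, 3/8)
R = H + t·(S−H) with t = 4/3, so HR:RS = 4/3:-1/3

HR:RS = -4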